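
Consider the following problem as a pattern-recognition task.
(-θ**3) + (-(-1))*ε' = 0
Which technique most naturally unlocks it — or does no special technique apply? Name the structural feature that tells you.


Diagnosis: no special technique — with ε absent the equation is not coupled at all: direct integration in θ.


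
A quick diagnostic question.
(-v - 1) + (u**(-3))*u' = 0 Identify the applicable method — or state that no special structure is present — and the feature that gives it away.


Diagnosis: separation of variables — one side of the product carries the independent variable, the other the unknown — the textbook separation shape. The cross-partial test also passes here (vacuously, each side single-variable); the potential-function route would work, separation is simply more immediate.


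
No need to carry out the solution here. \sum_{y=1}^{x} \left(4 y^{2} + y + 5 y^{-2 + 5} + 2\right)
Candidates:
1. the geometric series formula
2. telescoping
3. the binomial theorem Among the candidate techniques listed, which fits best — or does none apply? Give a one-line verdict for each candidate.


Method: no special technique — no cancellation, no constant ratio, no binomial weights — just polynomial terms summed directly.
- the geometric series formula: dividing successive terms gives an index-dependent quantity, not a constant.
- telescoping — writing out consecutive terms as given produces no pairwise cancellation.
- the binomial theorem: no binomial coefficients pair with matched powers.


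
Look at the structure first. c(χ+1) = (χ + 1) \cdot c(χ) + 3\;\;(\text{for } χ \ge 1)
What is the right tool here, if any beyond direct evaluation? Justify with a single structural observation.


Best approach: a summation factor — rescale the sequence by the product of the weights χ + 1 so far — the recurrence collapses to a plain running sum.


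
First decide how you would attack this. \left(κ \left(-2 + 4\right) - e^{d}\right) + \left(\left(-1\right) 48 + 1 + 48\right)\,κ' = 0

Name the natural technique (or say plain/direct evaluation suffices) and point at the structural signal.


Best approach: a linear integrating factor — the unknown enters only to the first power against a nonzero forcing term — the integrating-factor template applies directly.


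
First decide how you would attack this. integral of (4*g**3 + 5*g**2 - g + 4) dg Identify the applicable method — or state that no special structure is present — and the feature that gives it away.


Verdict: no special technique — a term-by-term power-rule job in g; no substitution or rearrangement earns its keep here.


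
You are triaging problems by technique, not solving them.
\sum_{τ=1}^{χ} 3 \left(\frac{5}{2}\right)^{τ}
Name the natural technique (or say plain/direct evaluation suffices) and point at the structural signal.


Best approach: the geometric series formula — the ratio of consecutive terms is the constant \frac{5}{2}, independent of the index — a geometric sum.


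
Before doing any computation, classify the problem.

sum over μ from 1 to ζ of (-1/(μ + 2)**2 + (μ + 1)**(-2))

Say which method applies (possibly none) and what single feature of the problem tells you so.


Technique: telescoping — a difference of consecutive values of one function ((μ + 1)**(-2) at one index and the next) — telescoping by construction.


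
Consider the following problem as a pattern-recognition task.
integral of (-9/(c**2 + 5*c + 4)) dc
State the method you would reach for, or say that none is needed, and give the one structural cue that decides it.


Method: partial fractions — a proper rational integrand over the factorable c**2 + 5*c + 4: partial fractions reduce it to elementary pieces.


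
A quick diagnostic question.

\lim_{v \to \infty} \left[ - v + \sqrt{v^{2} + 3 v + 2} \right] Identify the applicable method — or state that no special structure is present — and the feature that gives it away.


Verdict: conjugate multiplication — neither \sqrt{v^{2} + 3 v + 2} nor v converges alone, so rewrite their difference as a conjugate-rationalized quotient first.


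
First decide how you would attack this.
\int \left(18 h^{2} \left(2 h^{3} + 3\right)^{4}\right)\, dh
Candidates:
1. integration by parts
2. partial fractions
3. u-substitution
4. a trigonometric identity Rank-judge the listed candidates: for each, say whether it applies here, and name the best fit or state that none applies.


Method: u-substitution — everything non-trivial happens through the inner expression 2 h^{3} + 3, and its derivative accounts for the remaining factor up to a constant, so set u = 2 h^{3} + 3. Expanding everything out would also get there; the substitution is the systematic route.
- integration by parts — parts would only shuffle a directly integrable integrand.
- partial fractions: the expression is not a ratio of polynomials that decomposes further.
- u-substitution — applies; the problem has the shape this method handles.
- a trigonometric identity: there is no trigonometric structure at all — the integrand carries no sine or cosine to rewrite.


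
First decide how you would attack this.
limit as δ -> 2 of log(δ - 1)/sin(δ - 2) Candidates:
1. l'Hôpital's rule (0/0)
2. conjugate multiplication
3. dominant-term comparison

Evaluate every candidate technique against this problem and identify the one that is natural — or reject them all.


Method: l'Hôpital's rule (0/0) — numerator and denominator both vanish at 2 — a genuine 0/0 form, which is exactly when l'Hôpital applies. The standard small-argument limits would also carry it; the rule is the systematic route.
- l'Hôpital's rule (0/0): yes, a natural case for it.
- conjugate multiplication: there are no radicals in tension whose conjugate would simplify matters.
- dominant-term comparison: no dominant power emerges to decide the limit by degree comparison.


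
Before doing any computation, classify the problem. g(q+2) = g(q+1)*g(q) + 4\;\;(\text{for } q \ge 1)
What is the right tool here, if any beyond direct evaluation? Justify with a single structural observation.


Verdict: no special technique — the update rule curves (it is not linear in the unknown sequence), so no superposition-based closed form attaches — iterate or study it directly.


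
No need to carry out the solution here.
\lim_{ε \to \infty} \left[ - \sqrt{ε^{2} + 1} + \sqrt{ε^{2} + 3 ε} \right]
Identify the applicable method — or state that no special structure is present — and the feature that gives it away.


Diagnosis: conjugate multiplication — both pieces blow up but their difference is finite; the conjugate trick rationalizes \sqrt{ε^{2} + 3 ε} - \sqrt{ε^{2} + 1}.


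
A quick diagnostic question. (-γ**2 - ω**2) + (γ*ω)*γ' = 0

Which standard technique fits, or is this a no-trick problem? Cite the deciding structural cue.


Best approach: the homogeneous substitution — solved for the derivative, the right side is unchanged under scaling ω and γ together — it depends only on the ratio γ/ω, so substitute a single ratio variable. This doubles as a Bernoulli equation in the unknown as written; the homogeneous route needs no setup at all.


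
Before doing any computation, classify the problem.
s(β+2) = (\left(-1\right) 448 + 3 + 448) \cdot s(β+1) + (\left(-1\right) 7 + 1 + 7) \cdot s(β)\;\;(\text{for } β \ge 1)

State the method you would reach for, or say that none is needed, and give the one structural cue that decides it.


Best approach: the characteristic-root method — the recurrence is linear and homogeneous with constant coefficients, so the ansatz r^β turns it into a polynomial equation for r.


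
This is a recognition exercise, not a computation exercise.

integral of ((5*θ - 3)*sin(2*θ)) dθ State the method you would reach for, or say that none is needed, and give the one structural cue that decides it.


Method: integration by parts — the integrand splits as 5*θ - 3 times sin(2*θ) — repeatedly differentiating the polynomial part kills it, which is the parts ladder.


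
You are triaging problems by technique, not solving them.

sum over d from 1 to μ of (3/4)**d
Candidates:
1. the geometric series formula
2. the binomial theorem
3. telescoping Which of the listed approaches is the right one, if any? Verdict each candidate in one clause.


Best approach: the geometric series formula — term-over-term division gives 3/4 every time — index-free ratio, geometric sum formula applies.
- the geometric series formula — applies; the problem has the shape this method handles.
- the binomial theorem: no binomial coefficients pair up with complementary powers here.
- telescoping: neither a shifted-difference shape nor integer-spaced poles are present.


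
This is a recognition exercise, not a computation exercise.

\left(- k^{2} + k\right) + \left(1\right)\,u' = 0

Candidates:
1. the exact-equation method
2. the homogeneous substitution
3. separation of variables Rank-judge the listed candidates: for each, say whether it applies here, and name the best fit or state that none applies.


Technique: no special technique — solved for the derivative, u never appears on the right — this is a direct integration in k, not a differential-equations problem at heart.
- the exact-equation method: no dependence on the unknown anywhere: exactness is a label without content here.
- the homogeneous substitution: the slope does not depend on the ratio of the variables alone.
- separation of variables — with no unknown in the slope, separating variables is a formality — the equation integrates directly.


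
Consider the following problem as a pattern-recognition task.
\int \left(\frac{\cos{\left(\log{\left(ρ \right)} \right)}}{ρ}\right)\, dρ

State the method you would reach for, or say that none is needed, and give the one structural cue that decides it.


Method: u-substitution — structure check: outer function, inner expression \log{\left(ρ \right)}, inner derivative as a factor — the classic u = \log{\left(ρ \right)} pattern.


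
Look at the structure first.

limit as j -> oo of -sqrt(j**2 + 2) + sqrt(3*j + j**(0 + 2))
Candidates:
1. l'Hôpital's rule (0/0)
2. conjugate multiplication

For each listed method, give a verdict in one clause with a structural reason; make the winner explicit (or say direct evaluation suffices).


Best approach: conjugate multiplication — both pieces blow up but their difference is finite; the conjugate trick rationalizes sqrt(3*j + j**(0 + 2)) - sqrt(j**2 + 2).
- l'Hôpital's rule (0/0): the expression is a difference driving to ∞ − ∞, not a 0/0 quotient — there is no ratio for the rule to differentiate.
- conjugate multiplication: yes — fits the structure here.


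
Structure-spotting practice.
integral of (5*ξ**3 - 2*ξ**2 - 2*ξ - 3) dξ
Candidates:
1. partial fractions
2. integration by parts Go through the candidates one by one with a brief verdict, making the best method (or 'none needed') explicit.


Method: no special technique — the integrand is a sum of constant multiples of powers of ξ — integrate term by term.
- partial fractions — the expression is not a ratio of polynomials that decomposes further.
- integration by parts — splitting off a factor buys nothing — the integrand integrates directly without parts.


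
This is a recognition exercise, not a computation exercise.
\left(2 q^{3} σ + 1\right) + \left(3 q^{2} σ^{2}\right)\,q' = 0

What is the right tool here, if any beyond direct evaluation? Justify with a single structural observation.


Technique: the exact-equation method — the cross partial derivatives of 2 q^{3} σ + 1 and 3 q^{2} σ^{2} agree, so the left side is the total differential of one potential in σ and q.


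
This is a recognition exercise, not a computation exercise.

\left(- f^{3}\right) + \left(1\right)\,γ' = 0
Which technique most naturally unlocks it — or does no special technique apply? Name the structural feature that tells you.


Method: no special technique — the slope is a pure function of f; integrate both sides and be done.


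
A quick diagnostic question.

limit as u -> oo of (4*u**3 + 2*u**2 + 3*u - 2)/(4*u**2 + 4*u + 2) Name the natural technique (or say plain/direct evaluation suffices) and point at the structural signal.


Technique: dominant-term comparison — divide through by the highest power of u; every lower-order term dies and the dominant terms decide the limit. Differentiating the expression as a single quotient would eventually settle it as well; matching dominant growth settles it immediately.


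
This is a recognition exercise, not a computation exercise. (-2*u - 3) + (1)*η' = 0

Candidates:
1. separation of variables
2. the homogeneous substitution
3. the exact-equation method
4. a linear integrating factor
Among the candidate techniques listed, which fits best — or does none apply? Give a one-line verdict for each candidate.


Diagnosis: no special technique — solved for the derivative, no η appears — this is antidifferentiation in u wearing ODE clothing.
- separation of variables — separation is only trivially available — with the unknown absent from the slope this is a direct integration, not a separation problem.
- the homogeneous substitution: the slope does not depend on the ratio of the variables alone.
- the exact-equation method: no dependence on the unknown anywhere: exactness is a label without content here.
- a linear integrating factor: with the unknown absent the integrating factor is a formality; direct integration is the working structure.


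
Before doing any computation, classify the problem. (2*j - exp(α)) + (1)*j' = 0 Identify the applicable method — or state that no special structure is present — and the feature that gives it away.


Best approach: a linear integrating factor — the equation is linear in j with coefficient 2; multiplying by the integrating factor exp(∫2) makes the left side a perfect derivative.


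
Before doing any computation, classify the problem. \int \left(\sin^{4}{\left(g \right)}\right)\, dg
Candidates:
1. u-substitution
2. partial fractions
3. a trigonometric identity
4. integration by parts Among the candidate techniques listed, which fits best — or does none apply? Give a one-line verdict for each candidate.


Best approach: a trigonometric identity — apply power reduction to \sin^{4}{\left(g \right)}; each application halves the trigonometric degree.
- u-substitution: no subexpression of the integrand pairs with its own derivative as a factor — individual terms may offer their own substitutions, but any change of variable covering the whole integral would have to be constructed from outside the expression.
- partial fractions: the expression is not a ratio of polynomials that decomposes further.
- a trigonometric identity: a fit — the right tool for this form.
- integration by parts — not the fit here: there is no polynomial factor to ladder down — parts can still close the trigonometric product by recursion, though the identity rewrite is the direct route.


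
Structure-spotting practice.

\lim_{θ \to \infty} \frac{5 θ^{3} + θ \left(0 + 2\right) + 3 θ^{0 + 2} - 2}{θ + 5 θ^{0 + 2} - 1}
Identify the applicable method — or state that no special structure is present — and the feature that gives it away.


Best approach: dominant-term comparison — divide through by the highest power of θ; every lower-order term dies and the dominant terms decide the limit. Differentiating the expression as a single quotient would eventually settle it as well; matching dominant growth settles it immediately.


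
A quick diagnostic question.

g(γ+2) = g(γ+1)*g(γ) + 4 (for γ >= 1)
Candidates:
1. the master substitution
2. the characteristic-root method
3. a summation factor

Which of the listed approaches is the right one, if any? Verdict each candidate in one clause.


Verdict: no special technique — the map from one term to the next is curved, not linear, so linear closed-form machinery does not attach.
- the master substitution: with no divided-index recursive call, reindexing by powers of a base buys nothing.
- the characteristic-root method — the recursion is nonlinear in the sequence values, so no linear-modes ansatz applies.
- a summation factor — the recursion is nonlinear — outside the first-order linear family a summation factor addresses.


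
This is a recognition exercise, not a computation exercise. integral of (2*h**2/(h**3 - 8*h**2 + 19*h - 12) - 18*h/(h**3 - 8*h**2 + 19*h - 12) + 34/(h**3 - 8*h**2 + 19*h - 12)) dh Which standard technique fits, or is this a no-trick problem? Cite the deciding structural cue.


Verdict: partial fractions — h**3 - 8*h**2 + 19*h - 12 splits into linear pieces, so the quotient is a sum of simple fractions — decompose before integrating.


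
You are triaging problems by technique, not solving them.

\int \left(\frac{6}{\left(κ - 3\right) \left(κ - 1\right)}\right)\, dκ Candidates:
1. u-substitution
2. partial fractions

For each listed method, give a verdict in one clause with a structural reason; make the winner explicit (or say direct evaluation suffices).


Diagnosis: partial fractions — a proper rational integrand whose denominator splits into simpler factors — decompose into partial fractions first.
- u-substitution: no subexpression of the integrand pairs with its own derivative as a factor — individual terms may offer their own substitutions, but any change of variable covering the whole integral would have to be constructed from outside the expression.
- partial fractions — applicable, and directly so.


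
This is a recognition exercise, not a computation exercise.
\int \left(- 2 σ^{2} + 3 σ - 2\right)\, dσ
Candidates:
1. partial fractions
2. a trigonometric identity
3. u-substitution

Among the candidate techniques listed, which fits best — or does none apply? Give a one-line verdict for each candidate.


Best approach: no special technique — a term-by-term power-rule job in σ; no substitution or rearrangement earns its keep here.
- partial fractions: there is no rational-function structure to decompose.
- a trigonometric identity: with no trigonometric functions present, identity rewriting has no target.
- u-substitution: any workable substitution here is cosmetic — the integrand is already in directly integrable form.


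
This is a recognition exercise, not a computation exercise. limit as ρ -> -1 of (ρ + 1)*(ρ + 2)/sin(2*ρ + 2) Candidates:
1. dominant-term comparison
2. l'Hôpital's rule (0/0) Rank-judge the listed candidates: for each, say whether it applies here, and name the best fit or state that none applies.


Verdict: l'Hôpital's rule (0/0) — substituting -1 gives 0 over 0; differentiate top and bottom once and re-evaluate. Known elementary limits would finish this too — the rule just bypasses the case analysis.
- dominant-term comparison: no dominant power emerges to decide the limit by degree comparison.
- l'Hôpital's rule (0/0) — yes — fits the structure here.


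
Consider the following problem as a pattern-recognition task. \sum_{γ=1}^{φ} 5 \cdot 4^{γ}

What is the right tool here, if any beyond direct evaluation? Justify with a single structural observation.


Diagnosis: the geometric series formula — term-over-term division gives 4 every time — index-free ratio, geometric sum formula applies.


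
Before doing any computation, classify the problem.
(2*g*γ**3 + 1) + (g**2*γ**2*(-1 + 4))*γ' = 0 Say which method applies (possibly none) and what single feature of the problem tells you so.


Method: the exact-equation method — this form is already the differential of something: the matching mixed partials of 2*g*γ**3 + 1 and g**2*γ**2*(-1 + 4) prove it.


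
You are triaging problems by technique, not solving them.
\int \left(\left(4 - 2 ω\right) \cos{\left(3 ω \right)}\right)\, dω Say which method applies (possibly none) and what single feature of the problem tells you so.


Technique: integration by parts — the integrand splits as 4 - 2 ω times \cos{\left(3 ω \right)} — repeatedly differentiating the polynomial part kills it, which is the parts ladder.


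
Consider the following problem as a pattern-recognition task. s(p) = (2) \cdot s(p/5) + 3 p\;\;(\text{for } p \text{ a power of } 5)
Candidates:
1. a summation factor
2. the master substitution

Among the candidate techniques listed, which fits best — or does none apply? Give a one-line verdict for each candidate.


Verdict: the master substitution — the argument contracts 5-fold per step: reindex p exponentially and solve the linear recurrence in the new index.
- a summation factor: a divided-index call is outside the fixed-shift first-order family a summation factor normalizes.
- the master substitution — applies; the problem has the shape this method handles.


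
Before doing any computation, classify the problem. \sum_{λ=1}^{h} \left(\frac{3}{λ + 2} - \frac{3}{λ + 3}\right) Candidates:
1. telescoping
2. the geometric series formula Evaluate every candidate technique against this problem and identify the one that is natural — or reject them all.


Verdict: telescoping — a difference of consecutive values of one function (\frac{3}{λ + 2} at one index and the next) — telescoping by construction.
- telescoping — applies; the problem has the shape this method handles.
- the geometric series formula: there is no constant term-to-term ratio.


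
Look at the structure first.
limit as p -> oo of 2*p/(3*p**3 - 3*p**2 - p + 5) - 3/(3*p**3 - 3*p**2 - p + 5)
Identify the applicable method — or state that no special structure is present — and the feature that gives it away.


Verdict: dominant-term comparison — at large p only the top-degree terms survive; compare the leading terms and the limit falls out. As a single quotient, the ∞/∞ shape would yield to repeated differentiation as well — the growth comparison gets there in one look.


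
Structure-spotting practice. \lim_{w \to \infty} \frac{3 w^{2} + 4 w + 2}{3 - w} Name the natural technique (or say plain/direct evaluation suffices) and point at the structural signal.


Diagnosis: dominant-term comparison — divide through by the highest power of w; every lower-order term dies and the dominant terms decide the limit. l'Hôpital's at-infinity variant applies to the expression viewed as a single quotient; the leading-term comparison is the direct route.


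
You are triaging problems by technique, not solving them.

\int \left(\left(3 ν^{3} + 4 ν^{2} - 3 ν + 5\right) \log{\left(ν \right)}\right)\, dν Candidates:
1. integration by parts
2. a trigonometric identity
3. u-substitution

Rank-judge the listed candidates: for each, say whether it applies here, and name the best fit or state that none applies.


Verdict: integration by parts — take \log{\left(ν \right)} as the piece to differentiate: what remains is a power-rule integral in disguise.
- integration by parts — yes, a natural case for it.
- a trigonometric identity — with no trigonometric functions present, identity rewriting has no target.
- u-substitution — no subexpression of the integrand serves as a whole-integral substitution inner — individual terms may offer their own, but none carries its derivative as a factor of the full integrand; a working change of variable would have to be constructed from outside the expression.


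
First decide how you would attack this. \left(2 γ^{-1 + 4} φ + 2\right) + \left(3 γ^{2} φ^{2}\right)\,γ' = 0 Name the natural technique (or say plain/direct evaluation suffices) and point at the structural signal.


Best approach: the exact-equation method — equality of cross partials is the green light — assemble the potential function term by term.


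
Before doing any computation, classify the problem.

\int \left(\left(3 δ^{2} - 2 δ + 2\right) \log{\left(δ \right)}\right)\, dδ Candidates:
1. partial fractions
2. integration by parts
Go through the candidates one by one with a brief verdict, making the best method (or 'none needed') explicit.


Diagnosis: integration by parts — \log{\left(δ \right)} is the classic u in parts — its derivative is a plain reciprocal while 3 δ^{2} - 2 δ + 2 absorbs the dv role.
- partial fractions: there is no rational-function structure to decompose.
- integration by parts: applies; the problem has the shape this method handles.


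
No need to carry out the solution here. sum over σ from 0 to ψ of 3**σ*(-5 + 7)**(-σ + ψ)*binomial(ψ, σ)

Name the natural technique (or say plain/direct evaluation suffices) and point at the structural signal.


Technique: the binomial theorem — the summand is term σ of a binomial expansion in 3 and (-5 + 7); the whole sum is a single power.


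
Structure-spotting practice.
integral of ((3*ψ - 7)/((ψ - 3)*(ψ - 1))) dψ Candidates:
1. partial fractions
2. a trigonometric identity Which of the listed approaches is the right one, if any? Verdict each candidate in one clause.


Best approach: partial fractions — a proper rational integrand whose denominator splits into simpler factors — decompose into partial fractions first.
- partial fractions — applicable, and directly so.
- a trigonometric identity — no sine or cosine appears, so there is nothing for a trigonometric identity to act on.


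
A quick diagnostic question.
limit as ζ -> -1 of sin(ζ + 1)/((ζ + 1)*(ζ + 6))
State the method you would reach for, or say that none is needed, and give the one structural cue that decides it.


Diagnosis: l'Hôpital's rule (0/0) — both numerator and denominator vanish at -1: the genuine 0/0 indeterminate that l'Hôpital exists for. The standard small-argument limits would also carry it; the rule is the systematic route.


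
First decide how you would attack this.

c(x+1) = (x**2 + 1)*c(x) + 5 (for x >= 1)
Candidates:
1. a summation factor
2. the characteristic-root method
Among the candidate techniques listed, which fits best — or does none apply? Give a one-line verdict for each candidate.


Technique: a summation factor — normalize by the running product of x**2 + 1: the left side becomes a difference, and differences sum.
- a summation factor: applies; the problem has the shape this method handles.
- the characteristic-root method — an index-dependent weight blocks the pure exponential ansatz.


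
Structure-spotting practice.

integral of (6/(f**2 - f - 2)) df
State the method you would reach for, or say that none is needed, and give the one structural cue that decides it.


Method: partial fractions — with f**2 - f - 2 factorable and the degree on top strictly smaller, simple-fraction decomposition is immediate.


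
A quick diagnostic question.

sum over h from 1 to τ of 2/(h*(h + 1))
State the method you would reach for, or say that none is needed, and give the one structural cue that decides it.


Method: telescoping — 2/(h*(h + 1)) is a collapsed telescope: expand it into simple fractions to see the cancellation.


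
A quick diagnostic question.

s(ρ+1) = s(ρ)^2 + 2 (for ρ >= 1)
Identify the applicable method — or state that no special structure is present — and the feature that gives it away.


Best approach: no special technique — a nonlinear dependence on earlier terms breaks linearity, and with it every superposition-based closed form.


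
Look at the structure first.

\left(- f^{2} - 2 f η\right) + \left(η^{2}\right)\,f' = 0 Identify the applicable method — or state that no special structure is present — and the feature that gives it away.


Best approach: the homogeneous substitution — the slope is degree-zero homogeneous: the ratio substitution v = f/η collapses it. Rearranged, this also fits the Bernoulli template directly; the homogeneous substitution reads the structure without the rearrangement.


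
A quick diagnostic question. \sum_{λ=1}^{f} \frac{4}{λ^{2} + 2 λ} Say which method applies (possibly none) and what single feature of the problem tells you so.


Technique: telescoping — split \frac{4}{λ^{2} + 2 λ} by partial fractions and the pieces are one function at shifted arguments — interior terms cancel.


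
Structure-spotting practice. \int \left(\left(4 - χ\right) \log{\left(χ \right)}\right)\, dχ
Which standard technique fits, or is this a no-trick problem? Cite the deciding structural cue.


Verdict: integration by parts — a polynomial next to \log{\left(χ \right)}: integrate the polynomial, differentiate the log, and the integral simplifies in one pass.


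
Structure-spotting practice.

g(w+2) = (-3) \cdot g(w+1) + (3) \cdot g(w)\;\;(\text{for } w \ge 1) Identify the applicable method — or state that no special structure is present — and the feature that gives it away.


Technique: the characteristic-root method — the recurrence is linear and homogeneous with constant coefficients, so the ansatz r^w turns it into a polynomial equation for r.


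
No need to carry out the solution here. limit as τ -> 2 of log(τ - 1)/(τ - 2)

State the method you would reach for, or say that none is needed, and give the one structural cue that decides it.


Diagnosis: l'Hôpital's rule (0/0) — both numerator and denominator vanish at 2: the genuine 0/0 indeterminate that l'Hôpital exists for. One could equally expand both pieces locally and compare leading terms; the rule does that in one stroke.


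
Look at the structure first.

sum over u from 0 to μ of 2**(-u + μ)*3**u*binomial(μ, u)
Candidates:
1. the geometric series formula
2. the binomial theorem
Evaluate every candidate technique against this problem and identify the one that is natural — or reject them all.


Best approach: the binomial theorem — binomial(μ, u) weighting matched powers of 3 and 2 is the expanded form of (3 + 2)^μ — fold it back up.
- the geometric series formula — the term-to-term ratio drifts with the index — the one thing the geometric formula cannot absorb.
- the binomial theorem — applies; the problem has the shape this method handles.


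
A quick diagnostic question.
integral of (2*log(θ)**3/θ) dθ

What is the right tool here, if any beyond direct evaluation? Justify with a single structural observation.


Method: u-substitution — collected, the integrand has one factor that is, up to a constant, the derivative of an inner expression the rest depends on — substitute for that inner expression.


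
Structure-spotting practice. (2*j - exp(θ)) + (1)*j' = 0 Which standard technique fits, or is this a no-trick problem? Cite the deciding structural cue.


Diagnosis: a linear integrating factor — the equation is linear in j with coefficient 2; multiplying by the integrating factor exp(∫2) makes the left side a perfect derivative.


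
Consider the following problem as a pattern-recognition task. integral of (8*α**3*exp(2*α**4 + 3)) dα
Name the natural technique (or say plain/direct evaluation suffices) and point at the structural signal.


Diagnosis: u-substitution — viewed as a product, the integrand is a composition evaluated at 2*α**4 + 3 times (a constant multiple of) that inner expression's derivative, so u = 2*α**4 + 3 makes it elementary.


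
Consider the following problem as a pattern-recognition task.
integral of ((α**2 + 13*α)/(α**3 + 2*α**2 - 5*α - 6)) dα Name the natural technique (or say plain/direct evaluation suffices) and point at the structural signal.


Diagnosis: partial fractions — a proper rational integrand over the factorable α**3 + 2*α**2 - 5*α - 6: partial fractions reduce it to elementary pieces.


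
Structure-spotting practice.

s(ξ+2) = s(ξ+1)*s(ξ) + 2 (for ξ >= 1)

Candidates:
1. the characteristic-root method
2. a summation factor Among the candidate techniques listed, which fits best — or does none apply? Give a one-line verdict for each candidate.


Method: no special technique — the new term depends nonlinearly on the old ones, which disqualifies every superposition-based technique.
- the characteristic-root method: nonlinearity rules out exponential-mode superposition from the start.
- a summation factor: no summation factor applies — the rule is not linear in the sequence values.


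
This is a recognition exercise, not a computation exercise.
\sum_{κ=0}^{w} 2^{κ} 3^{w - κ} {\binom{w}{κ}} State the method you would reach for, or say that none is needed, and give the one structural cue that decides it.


Diagnosis: the binomial theorem — terms weighting {\binom{w}{κ}} against matched powers of 2 and 3 reassemble into (2 + 3)^w by the binomial theorem.


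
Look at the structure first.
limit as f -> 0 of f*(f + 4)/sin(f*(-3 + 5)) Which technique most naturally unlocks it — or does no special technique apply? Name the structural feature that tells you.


Technique: l'Hôpital's rule (0/0) — the 0/0 form at 0 is the signature situation for l'Hôpital's rule. One could equally expand both pieces locally and compare leading terms; the rule does that in one stroke.


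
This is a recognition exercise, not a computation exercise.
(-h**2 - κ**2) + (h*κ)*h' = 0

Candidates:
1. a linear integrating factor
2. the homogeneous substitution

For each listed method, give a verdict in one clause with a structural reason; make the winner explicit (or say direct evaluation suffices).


Method: the homogeneous substitution — scaling κ and h together leaves the slope fixed — it depends only on h/κ, so substitute the ratio. A Bernoulli substitution is a fair alternative on this equation directly; the homogeneous reading takes it as given.
- a linear integrating factor: the unknown enters nonlinearly (through a power, a denominator, or a transcendental function), which the linear integrating-factor recipe cannot absorb as-is — any repair would come from a preliminary substitution, not the factor.
- the homogeneous substitution — yes, a natural case for it.


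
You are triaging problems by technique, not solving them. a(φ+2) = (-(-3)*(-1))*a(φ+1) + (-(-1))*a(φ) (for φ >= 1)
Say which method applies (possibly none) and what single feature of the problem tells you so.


Best approach: the characteristic-root method — the recurrence is linear and homogeneous with constant coefficients, so the ansatz r^φ turns it into a polynomial equation for r.


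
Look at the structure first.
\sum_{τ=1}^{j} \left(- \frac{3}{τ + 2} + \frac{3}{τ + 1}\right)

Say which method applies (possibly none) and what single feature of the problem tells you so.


Diagnosis: telescoping — the summand is \frac{3}{τ + 1} minus the same expression shifted by one, so consecutive terms cancel in pairs.


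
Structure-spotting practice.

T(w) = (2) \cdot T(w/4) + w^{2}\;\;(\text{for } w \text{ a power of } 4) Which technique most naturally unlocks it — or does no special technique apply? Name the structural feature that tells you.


Technique: the master substitution — treat m = log base 4 of w as the new clock: one recursion step advances m by one while w scales by 4.


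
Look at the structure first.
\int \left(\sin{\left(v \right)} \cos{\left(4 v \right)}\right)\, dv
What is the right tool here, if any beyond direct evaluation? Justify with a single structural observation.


Technique: a trigonometric identity — the identity turns \sin{\left(v \right)} \cos{\left(4 v \right)} into two lone cosines/sines, each trivially integrable.


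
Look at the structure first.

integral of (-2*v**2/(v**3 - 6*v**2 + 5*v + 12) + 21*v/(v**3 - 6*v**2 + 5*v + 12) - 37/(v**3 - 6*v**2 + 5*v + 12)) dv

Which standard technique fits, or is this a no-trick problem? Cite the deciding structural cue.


Verdict: partial fractions — with v**3 - 6*v**2 + 5*v + 12 factorable and the degree on top strictly smaller, simple-fraction decomposition is immediate.


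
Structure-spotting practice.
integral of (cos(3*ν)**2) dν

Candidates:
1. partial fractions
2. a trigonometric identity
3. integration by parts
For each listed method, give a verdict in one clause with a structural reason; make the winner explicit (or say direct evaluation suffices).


Diagnosis: a trigonometric identity — even powers like cos(3*ν)**2 never integrate directly; the half-angle identity lowers the degree first.
- partial fractions — the expression is not a ratio of polynomials that decomposes further.
- a trigonometric identity — applicable, and directly so.
- integration by parts — not the natural route: no polynomial-kernel product appears — a recursive parts reduction of the trigonometric product exists, but the identity rewrite is direct.


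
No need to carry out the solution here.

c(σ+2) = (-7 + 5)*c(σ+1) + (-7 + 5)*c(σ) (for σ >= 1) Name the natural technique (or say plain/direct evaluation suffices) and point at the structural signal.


Diagnosis: the characteristic-root method — every coefficient is a fixed number and the forcing is zero — substitute r^σ and read off the root equation.


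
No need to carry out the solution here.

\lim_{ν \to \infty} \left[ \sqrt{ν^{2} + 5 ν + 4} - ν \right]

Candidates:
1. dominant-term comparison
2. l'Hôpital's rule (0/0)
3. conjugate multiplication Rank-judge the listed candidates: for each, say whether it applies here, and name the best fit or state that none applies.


Diagnosis: conjugate multiplication — turning the difference into a conjugate-rationalized ratio makes the limit readable.
- dominant-term comparison — leading-power comparison does not apply to this form.
- l'Hôpital's rule (0/0): the expression is a difference driving to ∞ − ∞, not a 0/0 quotient — there is no ratio for the rule to differentiate.
- conjugate multiplication — yes, a natural case for it.


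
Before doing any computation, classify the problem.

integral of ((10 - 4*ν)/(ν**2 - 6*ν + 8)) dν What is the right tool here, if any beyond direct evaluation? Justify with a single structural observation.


Diagnosis: partial fractions — ν**2 - 6*ν + 8 splits into linear pieces, so the quotient is a sum of simple fractions — decompose before integrating.


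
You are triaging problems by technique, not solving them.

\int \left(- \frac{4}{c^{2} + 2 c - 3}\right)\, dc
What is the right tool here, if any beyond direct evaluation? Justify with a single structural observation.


Best approach: partial fractions — the denominator c^{2} + 2 c - 3 factors, so the quotient decomposes into elementary partial fractions term by term.


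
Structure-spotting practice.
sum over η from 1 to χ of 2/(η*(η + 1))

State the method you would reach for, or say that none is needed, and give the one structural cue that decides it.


Diagnosis: telescoping — rewrite 2/(η*(η + 1)) as simple fractions and successive terms eat each other — only the edges survive.


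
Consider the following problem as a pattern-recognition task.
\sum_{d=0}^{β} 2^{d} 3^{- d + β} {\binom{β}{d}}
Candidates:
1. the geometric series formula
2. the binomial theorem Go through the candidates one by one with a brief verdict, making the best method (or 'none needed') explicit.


Diagnosis: the binomial theorem — the summand is term d of a binomial expansion in 2 and 3; the whole sum is a single power.
- the geometric series formula — consecutive terms are not related by a fixed multiplier.
- the binomial theorem: applicable, and directly so.


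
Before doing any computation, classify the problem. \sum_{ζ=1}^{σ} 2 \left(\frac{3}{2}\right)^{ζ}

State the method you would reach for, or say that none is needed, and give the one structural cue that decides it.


Best approach: the geometric series formula — check a ratio of consecutive terms: it is \frac{3}{2}, independent of the index, so the geometric formula closes the sum.


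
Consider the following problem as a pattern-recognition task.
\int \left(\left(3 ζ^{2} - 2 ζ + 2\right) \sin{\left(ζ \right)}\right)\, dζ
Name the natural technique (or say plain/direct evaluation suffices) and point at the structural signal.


Verdict: integration by parts — a polynomial factor 3 ζ^{2} - 2 ζ + 2 multiplies \sin{\left(ζ \right)}; differentiating 3 ζ^{2} - 2 ζ + 2 lowers its degree while \sin{\left(ζ \right)} integrates cleanly, so parts wins.
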